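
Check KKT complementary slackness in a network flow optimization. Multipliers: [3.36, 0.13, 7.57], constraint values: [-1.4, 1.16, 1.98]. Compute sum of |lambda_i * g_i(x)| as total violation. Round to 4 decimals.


KKT complementary slackness check:
lambda_1 * g_1 = 3.36 * -1.4 = -4.704
lambda_2 * g_2 = 0.13 * 1.16 = 0.1508
lambda_3 * g_3 = 7.57 * 1.98 = 14.9886
Total violation = 4.704 + 0.1508 + 14.9886 = 19.8434


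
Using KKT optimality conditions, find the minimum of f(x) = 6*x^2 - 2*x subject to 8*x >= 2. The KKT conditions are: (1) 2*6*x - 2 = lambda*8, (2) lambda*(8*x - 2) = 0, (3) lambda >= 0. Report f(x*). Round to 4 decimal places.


Step 1: Try lambda = 0 (constraint inactive).
x_unc = 2/(2*6) = 0.1667
Check: 8*0.1667 = 1.3336 < 2 -- violated!
Step 2: Constraint must be active: 8*x = 2
x* = 2/8 = 0.25
lambda = (2*6*0.25 - 2)/8 = 0.125
Step 3: Compute optimal value.
f(x*) = 6*0.25^2 - 2*0.25 = -0.125


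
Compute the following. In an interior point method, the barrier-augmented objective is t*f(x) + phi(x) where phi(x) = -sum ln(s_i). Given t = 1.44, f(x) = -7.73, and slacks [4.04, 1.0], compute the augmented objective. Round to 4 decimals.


Step 1: Compute log-barrier.
ln values: [1.3962, 0.0]
phi = -(1.3962 + 0.0) = -1.3962
Step 2: Compute augmented objective.
t*f(x) = 1.44*-7.73 = -11.1312
Total = -11.1312 - 1.3962 = -12.5274


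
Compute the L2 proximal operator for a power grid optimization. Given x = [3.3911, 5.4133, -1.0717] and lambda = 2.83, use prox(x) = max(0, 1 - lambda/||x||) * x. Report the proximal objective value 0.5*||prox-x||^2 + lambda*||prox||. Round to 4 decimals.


Step 1: Compute ||x||.
||x|| = 6.477
Step 2: Compute scaling factor.
scale = max(0, 1 - 2.83/6.477) = 0.5631
Step 3: prox(x) = [1.9094, 3.0481, -0.6034]
||prox(x)|| = 3.647
Step 4: Proximal objective.
0.5*||prox-x||^2 = 4.0045
lambda*||prox|| = 10.321
Total = 14.3255


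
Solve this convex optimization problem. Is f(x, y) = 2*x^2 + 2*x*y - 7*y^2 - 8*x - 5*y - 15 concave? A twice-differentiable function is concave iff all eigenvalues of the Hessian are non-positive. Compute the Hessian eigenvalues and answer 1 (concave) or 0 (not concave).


The Hessian of f(x,y) = 2*x^2 + 2*x*y - 7*y^2 - 8*x - 5*y - 15 is:
H = [[4, 2], [2, -14]]
Trace = 4 - 14 = -10
Determinant = 4*-14 - (2)^2 = -60
Discriminant = (-10)^2 - 4*-60 = 340.0
Eigenvalues: lambda_1 = -14.2195, lambda_2 = 4.2195
The function is not concave.

0


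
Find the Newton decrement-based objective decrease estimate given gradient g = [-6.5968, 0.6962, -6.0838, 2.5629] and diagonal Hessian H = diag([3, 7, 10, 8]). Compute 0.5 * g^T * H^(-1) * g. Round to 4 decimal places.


Step 1: H is diagonal, so H^(-1) * g = [-2.1989, 0.0995, -0.6084, 0.3204].
Step 2: g^T H^(-1) g = sum_i g_i^2 / H_ii
  = (-6.5968)^2/3 + (0.6962)^2/7 + (-6.0838)^2/10 + (2.5629)^2/8
  = 14.5059 + 0.0692 + 3.7013 + 0.8211 = 19.0975
Step 3: Objective decrease = 0.5 * g^T H^(-1) g = 9.5487


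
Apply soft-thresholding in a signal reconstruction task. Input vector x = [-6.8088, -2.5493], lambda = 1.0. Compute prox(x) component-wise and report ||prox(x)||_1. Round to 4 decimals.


Soft-thresholding with lambda = 1.0:
prox(-6.8088) = sign(-6.8088)*max(|-6.8088| - 1.0, 0) = -5.8088
prox(-2.5493) = sign(-2.5493)*max(|-2.5493| - 1.0, 0) = -1.5493
prox(x) = [-5.8088, -1.5493]
||prox(x)||_1 = 5.8088 + 1.5493 = 7.3581


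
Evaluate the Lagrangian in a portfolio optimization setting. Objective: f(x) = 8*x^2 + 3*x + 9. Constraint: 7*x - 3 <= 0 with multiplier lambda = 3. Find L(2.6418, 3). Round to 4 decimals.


Step 1: Evaluate f(x).
f(2.6418) = 8*2.6418^2 + 3*2.6418 + 9 = 72.7583
Step 2: Evaluate g(x).
g(2.6418) = 7*2.6418 - 3 = 15.4926
Step 3: Compute Lagrangian.
L = 72.7583 + 3*15.4926 = 119.2361


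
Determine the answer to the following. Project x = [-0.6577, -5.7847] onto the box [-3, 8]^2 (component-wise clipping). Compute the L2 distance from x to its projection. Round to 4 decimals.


Project each component onto [-3, 8].
clip(-0.6577) = -0.6577, clip(-5.7847) = -3.0
Projection = [-0.6577, -3.0]
Squared diffs: [0.0, 7.7546]
Distance = sqrt(7.7546) = 2.7847


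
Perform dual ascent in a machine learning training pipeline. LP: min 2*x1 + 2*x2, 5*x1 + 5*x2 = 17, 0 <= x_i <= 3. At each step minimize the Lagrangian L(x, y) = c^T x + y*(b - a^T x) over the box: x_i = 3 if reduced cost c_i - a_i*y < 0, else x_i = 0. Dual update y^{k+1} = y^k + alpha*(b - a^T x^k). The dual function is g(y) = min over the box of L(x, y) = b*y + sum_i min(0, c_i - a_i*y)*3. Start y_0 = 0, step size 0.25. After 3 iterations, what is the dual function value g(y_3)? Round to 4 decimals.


Dual ascent for LP: min 2*x1 + 2*x2, 5*x1 + 5*x2 = 17, 0 <= x_i <= 3
Step 1: y^k = 0.0, reduced costs: (2.0, 2.0)
  x^k = (0.0, 0.0), subgradient = b - a^T x = 17.0
  y^{k+1} = 0.0 + 0.25*17.0 = 4.25
Step 2: y^k = 4.25, reduced costs: (-19.25, -19.25)
  x^k = (3.0, 3.0), subgradient = b - a^T x = -13.0
  y^{k+1} = 4.25 + 0.25*-13.0 = 1.0
Step 3: y^k = 1.0, reduced costs: (-3.0, -3.0)
  x^k = (3.0, 3.0), subgradient = b - a^T x = -13.0
  y^{k+1} = 1.0 + 0.25*-13.0 = -2.25
Dual objective at y_3 = -2.25: reduced costs (13.25, 13.25), box minimizer x = (0.0, 0.0)
g(y_3) = b*y + (c1 - a1*y)*x1 + (c2 - a2*y)*x2 = 17*(-2.25) + 13.25*0.0 + 13.25*0.0 = -38.25 + 0.0 + 0.0 = -38.25


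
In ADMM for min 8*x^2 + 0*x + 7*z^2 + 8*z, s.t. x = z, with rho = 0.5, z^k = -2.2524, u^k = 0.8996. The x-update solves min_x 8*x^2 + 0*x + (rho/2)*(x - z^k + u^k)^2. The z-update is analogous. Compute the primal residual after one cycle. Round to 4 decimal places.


ADMM iteration with rho = 0.5, z^k = -2.2524, u^k = 0.8996
Step 1: x-update.
Minimize 8*x^2 + 0*x + (0.5/2)*(x + 2.2524 + 0.8996)^2
FOC: (2*8 + 0.5)*x = 0 + 0.5*(-2.2524 - 0.8996)
x^{k+1} = -0.0955
Step 2: z-update.
Minimize 7*z^2 + 8*z + (0.5/2)*(-0.0955 - z + 0.8996)^2
FOC: (2*7 + 0.5)*z = -8 + 0.5*(-0.0955 + 0.8996)
z^{k+1} = -0.524
Step 3: u-update.
u^{k+1} = 0.8996 - 0.0955 + 0.524 = 1.3281
Step 4: Primal residual = |-0.0955 + 0.524| = 0.4285


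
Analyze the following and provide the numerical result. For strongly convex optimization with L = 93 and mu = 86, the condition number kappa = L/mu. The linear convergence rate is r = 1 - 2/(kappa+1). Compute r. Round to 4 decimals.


Step 1: Compute the condition number.
kappa = L/mu = 93/86 = 1.0814
Step 2: Compute the convergence rate.
r = 1 - 2/(kappa + 1) = 1 - 2*mu/(L + mu) = (L - mu)/(L + mu) = 7/179 = 0.0391


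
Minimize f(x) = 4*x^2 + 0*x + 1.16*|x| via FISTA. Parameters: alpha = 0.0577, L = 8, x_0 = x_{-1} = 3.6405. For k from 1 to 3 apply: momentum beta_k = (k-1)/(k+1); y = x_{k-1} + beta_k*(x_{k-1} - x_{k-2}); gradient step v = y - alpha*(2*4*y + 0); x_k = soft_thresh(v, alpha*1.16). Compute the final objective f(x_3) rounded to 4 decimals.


FISTA on f(x) = 4*x^2 + 0*x + 1.16*|x|
L = 8, alpha = 0.0577
Iteration 1: beta = 0.0, y = 3.6405 + 0.0*(3.6405 - 3.6405) = 3.6405
  grad(y) = 29.124, v = y - alpha*grad = 1.96
  prox(v) = soft_thresh(1.96, 0.0669) = 1.8931
Iteration 2: beta = 0.3333, y = 1.8931 + 0.3333*(1.8931 - 3.6405) = 1.3107
  grad(y) = 10.4852, v = y - alpha*grad = 0.7057
  prox(v) = soft_thresh(0.7057, 0.0669) = 0.6387
Iteration 3: beta = 0.5, y = 0.6387 + 0.5*(0.6387 - 1.8931) = 0.0115
  grad(y) = 0.0922, v = y - alpha*grad = 0.0062
  prox(v) = soft_thresh(0.0062, 0.0669) = 0.0
f(x_3) = 4*0.0^2 + 0*0.0 + 1.16*|0.0| = 0.0


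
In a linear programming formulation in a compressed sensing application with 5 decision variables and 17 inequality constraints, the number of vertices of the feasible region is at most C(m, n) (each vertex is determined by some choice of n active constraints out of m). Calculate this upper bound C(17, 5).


Each vertex corresponds to some choice of n active constraints out of m, so the number of vertices is at most C(m, n) = m! / (n!(m-n)!).
m = 17, n = 5
Numerator: 17 * 16 * 15 * 14 * 13
Denominator: 5! = 120
C(17, 5) = 6188


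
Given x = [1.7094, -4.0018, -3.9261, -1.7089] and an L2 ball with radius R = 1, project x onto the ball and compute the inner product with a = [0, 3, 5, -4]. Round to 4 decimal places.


Step 1: Compute ||x|| (intermediates to 6 decimals).
||x|| = sqrt(1.7094^2 + (-4.0018)^2 + (-3.9261)^2 + (-1.7089)^2) = 6.105002
Step 2: Project.
Since ||x|| > R, scale = R/||x|| = 1/6.105002 = 0.1638, proj(x) = scale * x
proj(x) = [0.28, -0.655495, -0.643095, -0.279918]
Step 3: Dot product.
a^T * proj(x) = 0*0.28 + 3*(-0.655495) + 5*(-0.643095) - 4*(-0.279918) = -4.0623


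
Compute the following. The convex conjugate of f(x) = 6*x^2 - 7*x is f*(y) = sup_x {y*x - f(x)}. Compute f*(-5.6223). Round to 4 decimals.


f*(y) = sup_x {y*x - a*x^2 - b*x} = sup_x {(y-b)*x - a*x^2}
FOC: (y - b) - 2a*x = 0 => x* = (y - b)/(2a)
x* = (-5.6223 + 7)/(2*6) = 0.1148
f*(-5.6223) = (y-b)^2/(4a) = (-5.6223 + 7)^2/(4*6)
= 1.8981/24 = 0.0791


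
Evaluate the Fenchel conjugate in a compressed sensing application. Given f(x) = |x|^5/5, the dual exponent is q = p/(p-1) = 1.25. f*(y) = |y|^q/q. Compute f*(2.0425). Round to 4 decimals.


The conjugate exponent q satisfies 1/p + 1/q = 1.
p = 5, so q = 5/(5 - 1) = 1.25
|y|^q = 2.0425^1.25 = 2.4418
f*(2.0425) = 2.4418 / 1.25 = 1.9534


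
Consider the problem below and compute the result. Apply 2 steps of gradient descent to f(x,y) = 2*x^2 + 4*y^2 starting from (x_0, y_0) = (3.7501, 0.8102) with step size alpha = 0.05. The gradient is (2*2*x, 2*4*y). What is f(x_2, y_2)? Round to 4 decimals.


Gradient descent on f(x,y) = 2*x^2 + 4*y^2.
Starting point: (3.7501, 0.8102), alpha = 0.05
Step 1: grad_x = 2*2*3.7501 = 15.0004, grad_y = 2*4*0.8102 = 6.4816
  x_1 = 3.7501 - 0.05*15.0004 = 3.0001
  y_1 = 0.8102 - 0.05*6.4816 = 0.4861
Step 2: grad_x = 2*2*3.0001 = 12.0003, grad_y = 2*4*0.4861 = 3.889
  x_2 = 3.0001 - 0.05*12.0003 = 2.4001
  y_2 = 0.4861 - 0.05*3.889 = 0.2917
f(2.4001, 0.2917) = 2*2.4001^2 + 4*0.2917^2 = 11.8609


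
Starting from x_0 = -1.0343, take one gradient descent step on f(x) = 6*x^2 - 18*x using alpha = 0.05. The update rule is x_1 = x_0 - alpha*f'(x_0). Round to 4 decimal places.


We compute the gradient at x_0 and apply the update.
f'(x) = 12*x - 18
f'(-1.0343) = 12*-1.0343 - 18 = -30.4116
x_1 = -1.0343 - 0.05*-30.4116 = 0.4863


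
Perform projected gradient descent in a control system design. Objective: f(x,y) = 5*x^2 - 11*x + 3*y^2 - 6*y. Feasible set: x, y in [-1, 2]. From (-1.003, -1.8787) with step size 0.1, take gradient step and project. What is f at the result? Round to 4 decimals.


Step 1: Compute gradient at (-1.003, -1.8787).
grad_x = 2*5*-1.003 - 11 = -21.03
grad_y = 2*3*-1.8787 - 6 = -17.2722
Step 2: Gradient step.
x_raw = -1.003 - 0.1*-21.03 = 1.1
y_raw = -1.8787 - 0.1*-17.2722 = -0.1515
Step 3: Project onto [-1, 2].
x_proj = clip(1.1) = 1.1
y_proj = clip(-0.1515) = -0.1515
Step 4: Evaluate f.
f(1.1, -0.1515) = -5.0723


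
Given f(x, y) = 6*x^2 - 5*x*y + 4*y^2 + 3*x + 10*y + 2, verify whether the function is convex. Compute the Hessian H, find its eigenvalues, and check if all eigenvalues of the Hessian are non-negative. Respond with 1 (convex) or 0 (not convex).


The Hessian of f(x,y) = 6*x^2 - 5*x*y + 4*y^2 + 3*x + 10*y + 2 is:
H = [[12, -5], [-5, 8]]
Trace = 12 + 8 = 20
Determinant = 12*8 - (-5)^2 = 71
Discriminant = (20)^2 - 4*71 = 116.0
Eigenvalues: lambda_1 = 4.6148, lambda_2 = 15.3852
The function is convex.

1


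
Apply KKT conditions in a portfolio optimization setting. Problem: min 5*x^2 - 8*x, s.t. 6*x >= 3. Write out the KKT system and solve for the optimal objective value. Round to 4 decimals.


Step 1: Try lambda = 0 (constraint inactive).
Stationarity: 2*5*x - 8 = 0
x* = 8/(2*5) = 0.8
Check constraint: 6*0.8 = 4.8 >= 3 -- satisfied.
Step 2: Compute optimal value.
f(x*) = 5*0.8^2 - 8*0.8 = -3.2


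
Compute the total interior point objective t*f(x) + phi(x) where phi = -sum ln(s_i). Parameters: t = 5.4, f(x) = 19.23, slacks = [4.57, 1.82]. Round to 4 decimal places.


Step 1: Compute log-barrier.
ln values: [1.5195, 0.5988]
phi = -(1.5195 + 0.5988) = -2.1183
Step 2: Compute augmented objective.
t*f(x) = 5.4*19.23 = 103.842
Total = 103.842 - 2.1183 = 101.7237


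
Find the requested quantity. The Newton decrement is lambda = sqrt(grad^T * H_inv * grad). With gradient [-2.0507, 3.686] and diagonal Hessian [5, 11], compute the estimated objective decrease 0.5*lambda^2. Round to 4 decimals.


Step 1: H is diagonal, so H^(-1) * g = [-0.4101, 0.3351].
Step 2: g^T H^(-1) g = sum_i g_i^2 / H_ii
  = (-2.0507)^2/5 + (3.686)^2/11
  = 0.8411 + 1.2351 = 2.0762
Step 3: Objective decrease = 0.5 * g^T H^(-1) g = 1.0381


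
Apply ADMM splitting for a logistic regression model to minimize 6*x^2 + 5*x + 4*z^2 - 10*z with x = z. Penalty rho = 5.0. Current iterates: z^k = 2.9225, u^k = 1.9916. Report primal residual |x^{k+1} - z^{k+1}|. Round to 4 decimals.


ADMM iteration with rho = 5.0, z^k = 2.9225, u^k = 1.9916
Step 1: x-update.
Minimize 6*x^2 + 5*x + (5.0/2)*(x - 2.9225 + 1.9916)^2
FOC: (2*6 + 5.0)*x = -5 + 5.0*(2.9225 - 1.9916)
x^{k+1} = -0.0203
Step 2: z-update.
Minimize 4*z^2 - 10*z + (5.0/2)*(-0.0203 - z + 1.9916)^2
FOC: (2*4 + 5.0)*z = 10 + 5.0*(-0.0203 + 1.9916)
z^{k+1} = 1.5274
Step 3: u-update.
u^{k+1} = 1.9916 - 0.0203 - 1.5274 = 0.4439
Step 4: Primal residual = |-0.0203 - 1.5274| = 1.5477


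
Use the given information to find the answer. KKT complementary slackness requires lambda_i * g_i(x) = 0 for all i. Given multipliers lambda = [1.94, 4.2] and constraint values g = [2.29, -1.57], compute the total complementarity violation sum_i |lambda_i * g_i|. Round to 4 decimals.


KKT complementary slackness check:
lambda_1 * g_1 = 1.94 * 2.29 = 4.4426
lambda_2 * g_2 = 4.2 * -1.57 = -6.594
Total violation = 4.4426 + 6.594 = 11.0366


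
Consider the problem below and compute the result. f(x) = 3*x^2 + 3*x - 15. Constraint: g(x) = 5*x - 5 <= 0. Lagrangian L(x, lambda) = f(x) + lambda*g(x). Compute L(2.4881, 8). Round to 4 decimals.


Step 1: Evaluate f(x).
f(2.4881) = 3*2.4881^2 + 3*2.4881 - 15 = 11.0362
Step 2: Evaluate g(x).
g(2.4881) = 5*2.4881 - 5 = 7.4405
Step 3: Compute Lagrangian.
L = 11.0362 + 8*7.4405 = 70.5602


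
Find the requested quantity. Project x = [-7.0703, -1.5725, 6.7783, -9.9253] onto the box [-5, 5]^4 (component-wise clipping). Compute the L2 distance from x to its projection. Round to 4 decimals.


Project each component onto [-5, 5].
clip(-7.0703) = -5.0, clip(-1.5725) = -1.5725, clip(6.7783) = 5.0, clip(-9.9253) = -5.0
Projection = [-5.0, -1.5725, 5.0, -5.0]
Squared diffs: [4.2861, 0.0, 3.1624, 24.2586]
Distance = sqrt(31.7071) = 5.6309


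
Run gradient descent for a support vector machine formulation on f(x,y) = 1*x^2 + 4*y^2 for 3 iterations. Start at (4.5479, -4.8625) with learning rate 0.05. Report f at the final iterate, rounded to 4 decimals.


Gradient descent on f(x,y) = 1*x^2 + 4*y^2.
Starting point: (4.5479, -4.8625), alpha = 0.05
Step 1: grad_x = 2*1*4.5479 = 9.0958, grad_y = 2*4*-4.8625 = -38.9
  x_1 = 4.5479 - 0.05*9.0958 = 4.0931
  y_1 = -4.8625 - 0.05*-38.9 = -2.9175
Step 2: grad_x = 2*1*4.0931 = 8.1862, grad_y = 2*4*-2.9175 = -23.34
  x_2 = 4.0931 - 0.05*8.1862 = 3.6838
  y_2 = -2.9175 - 0.05*-23.34 = -1.7505
Step 3: grad_x = 2*1*3.6838 = 7.3676, grad_y = 2*4*-1.7505 = -14.004
  x_3 = 3.6838 - 0.05*7.3676 = 3.3154
  y_3 = -1.7505 - 0.05*-14.004 = -1.0503
f(3.3154, -1.0503) = 1*3.3154^2 + 4*(-1.0503)^2 = 15.4045


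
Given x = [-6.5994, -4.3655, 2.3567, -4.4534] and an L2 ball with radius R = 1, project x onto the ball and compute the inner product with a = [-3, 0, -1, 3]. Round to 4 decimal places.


Step 1: Compute ||x|| (intermediates to 6 decimals).
||x|| = sqrt((-6.5994)^2 + (-4.3655)^2 + 2.3567^2 + (-4.4534)^2) = 9.380644
Step 2: Project.
Since ||x|| > R, scale = R/||x|| = 1/9.380644 = 0.106602, proj(x) = scale * x
proj(x) = [-0.703509, -0.465371, 0.251229, -0.474741]
Step 3: Dot product.
a^T * proj(x) = -3*(-0.703509) + 0*(-0.465371) - 1*0.251229 + 3*(-0.474741) = 0.4351


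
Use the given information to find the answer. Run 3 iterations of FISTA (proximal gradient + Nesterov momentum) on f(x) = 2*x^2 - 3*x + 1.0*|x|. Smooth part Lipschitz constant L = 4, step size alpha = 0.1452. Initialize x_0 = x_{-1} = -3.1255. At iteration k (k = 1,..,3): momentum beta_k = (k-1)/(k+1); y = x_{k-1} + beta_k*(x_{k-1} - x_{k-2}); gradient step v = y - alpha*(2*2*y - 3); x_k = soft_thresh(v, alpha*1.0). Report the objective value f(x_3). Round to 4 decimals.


FISTA on f(x) = 2*x^2 - 3*x + 1.0*|x|
L = 4, alpha = 0.1452
Iteration 1: beta = 0.0, y = -3.1255 + 0.0*(-3.1255 + 3.1255) = -3.1255
  grad(y) = -15.502, v = y - alpha*grad = -0.8746
  prox(v) = soft_thresh(-0.8746, 0.1452) = -0.7294
Iteration 2: beta = 0.3333, y = -0.7294 + 0.3333*(-0.7294 + 3.1255) = 0.0693
  grad(y) = -2.7229, v = y - alpha*grad = 0.4646
  prox(v) = soft_thresh(0.4646, 0.1452) = 0.3194
Iteration 3: beta = 0.5, y = 0.3194 + 0.5*(0.3194 + 0.7294) = 0.8439
  grad(y) = 0.3755, v = y - alpha*grad = 0.7894
  prox(v) = soft_thresh(0.7894, 0.1452) = 0.6442
f(x_3) = 2*0.6442^2 - 3*0.6442 + 1.0*|0.6442| = -0.4584


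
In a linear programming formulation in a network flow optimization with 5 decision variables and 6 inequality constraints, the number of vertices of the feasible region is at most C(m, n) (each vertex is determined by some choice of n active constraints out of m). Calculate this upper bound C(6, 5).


Each vertex corresponds to some choice of n active constraints out of m, so the number of vertices is at most C(m, n) = m! / (n!(m-n)!).
m = 6, n = 5
Numerator: 6 * 5 * 4 * 3 * 2
Denominator: 5! = 120
C(6, 5) = 6


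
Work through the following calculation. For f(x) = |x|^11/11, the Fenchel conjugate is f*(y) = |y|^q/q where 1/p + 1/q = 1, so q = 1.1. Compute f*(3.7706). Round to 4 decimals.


The conjugate exponent q satisfies 1/p + 1/q = 1.
p = 11, so q = 11/(11 - 1) = 1.1
|y|^q = 3.7706^1.1 = 4.3058
f*(3.7706) = 4.3058 / 1.1 = 3.9143


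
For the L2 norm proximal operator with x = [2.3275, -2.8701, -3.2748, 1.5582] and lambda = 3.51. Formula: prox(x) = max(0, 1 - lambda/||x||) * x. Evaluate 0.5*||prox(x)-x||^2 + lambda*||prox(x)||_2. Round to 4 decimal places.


Step 1: Compute ||x||.
||x|| = 5.1776
Step 2: Compute scaling factor.
scale = max(0, 1 - 3.51/5.1776) = 0.3221
Step 3: prox(x) = [0.7496, -0.9244, -1.0547, 0.5019]
||prox(x)|| = 1.6676
Step 4: Proximal objective.
0.5*||prox-x||^2 = 6.1601
lambda*||prox|| = 5.8533
Total = 12.0132


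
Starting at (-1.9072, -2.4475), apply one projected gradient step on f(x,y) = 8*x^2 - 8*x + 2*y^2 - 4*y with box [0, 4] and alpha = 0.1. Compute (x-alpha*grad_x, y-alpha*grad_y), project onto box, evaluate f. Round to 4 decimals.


Step 1: Compute gradient at (-1.9072, -2.4475).
grad_x = 2*8*-1.9072 - 8 = -38.5152
grad_y = 2*2*-2.4475 - 4 = -13.79
Step 2: Gradient step.
x_raw = -1.9072 - 0.1*-38.5152 = 1.9443
y_raw = -2.4475 - 0.1*-13.79 = -1.0685
Step 3: Project onto [0, 4].
x_proj = clip(1.9443) = 1.9443
y_proj = clip(-1.0685) = 0.0
Step 4: Evaluate f.
f(1.9443, 0.0) = 14.6885


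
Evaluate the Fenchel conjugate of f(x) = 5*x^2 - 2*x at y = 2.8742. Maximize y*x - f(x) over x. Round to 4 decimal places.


f*(y) = sup_x {y*x - a*x^2 - b*x} = sup_x {(y-b)*x - a*x^2}
FOC: (y - b) - 2a*x = 0 => x* = (y - b)/(2a)
x* = (2.8742 + 2)/(2*5) = 0.4874
f*(2.8742) = (y-b)^2/(4a) = (2.8742 + 2)^2/(4*5)
= 23.7578/20 = 1.1879


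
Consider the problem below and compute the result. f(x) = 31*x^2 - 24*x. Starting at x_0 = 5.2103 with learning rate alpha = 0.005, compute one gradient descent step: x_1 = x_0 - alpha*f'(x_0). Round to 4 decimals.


We compute the gradient at x_0 and apply the update.
f'(x) = 62*x - 24
f'(5.2103) = 62*5.2103 - 24 = 299.0386
x_1 = 5.2103 - 0.005*299.0386 = 3.7151


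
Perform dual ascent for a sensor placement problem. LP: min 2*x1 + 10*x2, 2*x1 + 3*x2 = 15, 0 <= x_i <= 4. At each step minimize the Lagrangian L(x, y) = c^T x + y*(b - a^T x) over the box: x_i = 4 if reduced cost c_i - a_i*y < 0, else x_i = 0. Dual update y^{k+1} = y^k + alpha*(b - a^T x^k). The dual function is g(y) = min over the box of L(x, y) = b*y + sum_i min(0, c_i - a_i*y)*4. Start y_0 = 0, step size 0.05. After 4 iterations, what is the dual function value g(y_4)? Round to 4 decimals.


Dual ascent for LP: min 2*x1 + 10*x2, 2*x1 + 3*x2 = 15, 0 <= x_i <= 4
Step 1: y^k = 0.0, reduced costs: (2.0, 10.0)
  x^k = (0.0, 0.0), subgradient = b - a^T x = 15.0
  y^{k+1} = 0.0 + 0.05*15.0 = 0.75
Step 2: y^k = 0.75, reduced costs: (0.5, 7.75)
  x^k = (0.0, 0.0), subgradient = b - a^T x = 15.0
  y^{k+1} = 0.75 + 0.05*15.0 = 1.5
Step 3: y^k = 1.5, reduced costs: (-1.0, 5.5)
  x^k = (4.0, 0.0), subgradient = b - a^T x = 7.0
  y^{k+1} = 1.5 + 0.05*7.0 = 1.85
Step 4: y^k = 1.85, reduced costs: (-1.7, 4.45)
  x^k = (4.0, 0.0), subgradient = b - a^T x = 7.0
  y^{k+1} = 1.85 + 0.05*7.0 = 2.2
Dual objective at y_4 = 2.2: reduced costs (-2.4, 3.4), box minimizer x = (4.0, 0.0)
g(y_4) = b*y + (c1 - a1*y)*x1 + (c2 - a2*y)*x2 = 15*2.2 + (-2.4)*4.0 + 3.4*0.0 = 33.0 - 9.6 + 0.0 = 23.4


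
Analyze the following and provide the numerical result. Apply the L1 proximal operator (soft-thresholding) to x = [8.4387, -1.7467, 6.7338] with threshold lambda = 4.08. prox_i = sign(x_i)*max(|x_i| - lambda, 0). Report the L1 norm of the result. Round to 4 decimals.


Soft-thresholding with lambda = 4.08:
prox(8.4387) = sign(8.4387)*max(|8.4387| - 4.08, 0) = 4.3587
prox(-1.7467) = sign(-1.7467)*max(|-1.7467| - 4.08, 0) = 0.0
prox(6.7338) = sign(6.7338)*max(|6.7338| - 4.08, 0) = 2.6538
prox(x) = [4.3587, 0.0, 2.6538]
||prox(x)||_1 = 4.3587 + 0.0 + 2.6538 = 7.0125


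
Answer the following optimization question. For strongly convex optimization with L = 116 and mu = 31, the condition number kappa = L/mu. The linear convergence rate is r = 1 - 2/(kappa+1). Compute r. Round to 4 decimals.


Step 1: Compute the condition number.
kappa = L/mu = 116/31 = 3.7419
Step 2: Compute the convergence rate.
r = 1 - 2/(kappa + 1) = 1 - 2*mu/(L + mu) = (L - mu)/(L + mu) = 85/147 = 0.5782


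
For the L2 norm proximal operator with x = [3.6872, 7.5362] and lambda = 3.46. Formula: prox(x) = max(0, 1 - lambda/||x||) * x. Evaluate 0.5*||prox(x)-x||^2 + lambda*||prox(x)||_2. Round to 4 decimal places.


Step 1: Compute ||x||.
||x|| = 8.3899
Step 2: Compute scaling factor.
scale = max(0, 1 - 3.46/8.3899) = 0.5876
Step 3: prox(x) = [2.1666, 4.4283]
||prox(x)|| = 4.9299
Step 4: Proximal objective.
0.5*||prox-x||^2 = 5.9858
lambda*||prox|| = 17.0575
Total = 23.0431


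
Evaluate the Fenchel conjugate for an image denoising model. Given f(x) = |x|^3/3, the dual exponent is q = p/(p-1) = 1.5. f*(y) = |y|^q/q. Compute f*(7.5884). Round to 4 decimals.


The conjugate exponent q satisfies 1/p + 1/q = 1.
p = 3, so q = 3/(3 - 1) = 1.5
|y|^q = 7.5884^1.5 = 20.9038
f*(7.5884) = 20.9038 / 1.5 = 13.9359


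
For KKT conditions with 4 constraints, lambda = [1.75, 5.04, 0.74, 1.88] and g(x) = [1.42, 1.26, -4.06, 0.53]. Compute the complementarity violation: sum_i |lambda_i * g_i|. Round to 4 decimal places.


KKT complementary slackness check:
lambda_1 * g_1 = 1.75 * 1.42 = 2.485
lambda_2 * g_2 = 5.04 * 1.26 = 6.3504
lambda_3 * g_3 = 0.74 * -4.06 = -3.0044
lambda_4 * g_4 = 1.88 * 0.53 = 0.9964
Total violation = 2.485 + 6.3504 + 3.0044 + 0.9964 = 12.8362


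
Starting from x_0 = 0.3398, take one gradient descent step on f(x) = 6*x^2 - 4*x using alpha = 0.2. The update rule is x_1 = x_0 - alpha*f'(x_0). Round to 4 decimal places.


We compute the gradient at x_0 and apply the update.
f'(x) = 12*x - 4
f'(0.3398) = 12*0.3398 - 4 = 0.0776
x_1 = 0.3398 - 0.2*0.0776 = 0.3243


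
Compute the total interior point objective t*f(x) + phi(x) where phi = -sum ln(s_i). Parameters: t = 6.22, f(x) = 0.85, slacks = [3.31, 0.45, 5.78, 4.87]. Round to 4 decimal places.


Step 1: Compute log-barrier.
ln values: [1.1969, -0.7985, 1.7544, 1.5831]
phi = -(1.1969 - 0.7985 + 1.7544 + 1.5831) = -3.7359
Step 2: Compute augmented objective.
t*f(x) = 6.22*0.85 = 5.287
Total = 5.287 - 3.7359 = 1.5511


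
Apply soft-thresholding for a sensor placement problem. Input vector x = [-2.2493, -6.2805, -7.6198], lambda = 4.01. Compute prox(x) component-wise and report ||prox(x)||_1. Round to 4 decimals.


Soft-thresholding with lambda = 4.01:
prox(-2.2493) = sign(-2.2493)*max(|-2.2493| - 4.01, 0) = 0.0
prox(-6.2805) = sign(-6.2805)*max(|-6.2805| - 4.01, 0) = -2.2705
prox(-7.6198) = sign(-7.6198)*max(|-7.6198| - 4.01, 0) = -3.6098
prox(x) = [0.0, -2.2705, -3.6098]
||prox(x)||_1 = 0.0 + 2.2705 + 3.6098 = 5.8803


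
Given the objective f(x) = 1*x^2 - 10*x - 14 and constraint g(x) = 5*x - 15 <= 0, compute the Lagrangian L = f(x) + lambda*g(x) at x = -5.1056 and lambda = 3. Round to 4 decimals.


Step 1: Evaluate f(x).
f(-5.1056) = 1*(-5.1056)^2 - 10*(-5.1056) - 14 = 63.1232
Step 2: Evaluate g(x).
g(-5.1056) = 5*-5.1056 - 15 = -40.528
Step 3: Compute Lagrangian.
L = 63.1232 + 3*-40.528 = -58.4608


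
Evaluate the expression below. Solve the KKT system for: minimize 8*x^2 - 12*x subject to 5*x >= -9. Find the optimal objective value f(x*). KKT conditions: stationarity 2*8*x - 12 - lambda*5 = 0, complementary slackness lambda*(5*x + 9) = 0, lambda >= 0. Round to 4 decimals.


Step 1: Try lambda = 0 (constraint inactive).
Stationarity: 2*8*x - 12 = 0
x* = 12/(2*8) = 0.75
Check constraint: 5*0.75 = 3.75 >= -9 -- satisfied.
Step 2: Compute optimal value.
f(x*) = 8*0.75^2 - 12*0.75 = -4.5


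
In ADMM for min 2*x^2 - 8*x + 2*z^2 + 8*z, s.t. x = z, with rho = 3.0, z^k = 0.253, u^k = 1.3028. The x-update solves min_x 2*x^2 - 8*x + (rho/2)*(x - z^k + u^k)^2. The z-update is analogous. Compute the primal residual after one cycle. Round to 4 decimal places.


ADMM iteration with rho = 3.0, z^k = 0.253, u^k = 1.3028
Step 1: x-update.
Minimize 2*x^2 - 8*x + (3.0/2)*(x - 0.253 + 1.3028)^2
FOC: (2*2 + 3.0)*x = 8 + 3.0*(0.253 - 1.3028)
x^{k+1} = 0.6929
Step 2: z-update.
Minimize 2*z^2 + 8*z + (3.0/2)*(0.6929 - z + 1.3028)^2
FOC: (2*2 + 3.0)*z = -8 + 3.0*(0.6929 + 1.3028)
z^{k+1} = -0.2875
Step 3: u-update.
u^{k+1} = 1.3028 + 0.6929 + 0.2875 = 2.2833
Step 4: Primal residual = |0.6929 + 0.2875| = 0.9805


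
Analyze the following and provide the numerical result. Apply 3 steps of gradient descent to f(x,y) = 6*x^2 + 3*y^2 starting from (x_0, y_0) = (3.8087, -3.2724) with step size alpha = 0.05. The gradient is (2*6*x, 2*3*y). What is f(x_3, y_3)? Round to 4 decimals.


Gradient descent on f(x,y) = 6*x^2 + 3*y^2.
Starting point: (3.8087, -3.2724), alpha = 0.05
Step 1: grad_x = 2*6*3.8087 = 45.7044, grad_y = 2*3*-3.2724 = -19.6344
  x_1 = 3.8087 - 0.05*45.7044 = 1.5235
  y_1 = -3.2724 - 0.05*-19.6344 = -2.2907
Step 2: grad_x = 2*6*1.5235 = 18.2818, grad_y = 2*3*-2.2907 = -13.7441
  x_2 = 1.5235 - 0.05*18.2818 = 0.6094
  y_2 = -2.2907 - 0.05*-13.7441 = -1.6035
Step 3: grad_x = 2*6*0.6094 = 7.3127, grad_y = 2*3*-1.6035 = -9.6209
  x_3 = 0.6094 - 0.05*7.3127 = 0.2438
  y_3 = -1.6035 - 0.05*-9.6209 = -1.1224
f(0.2438, -1.1224) = 6*0.2438^2 + 3*(-1.1224)^2 = 4.1361


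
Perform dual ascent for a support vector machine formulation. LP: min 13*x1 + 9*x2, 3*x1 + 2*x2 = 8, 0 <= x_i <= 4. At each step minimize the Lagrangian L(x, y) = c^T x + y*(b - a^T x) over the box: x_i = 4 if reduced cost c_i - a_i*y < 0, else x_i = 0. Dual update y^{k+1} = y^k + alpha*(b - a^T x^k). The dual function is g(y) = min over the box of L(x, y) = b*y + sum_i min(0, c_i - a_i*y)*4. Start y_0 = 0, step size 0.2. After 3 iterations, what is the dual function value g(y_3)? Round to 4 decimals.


Dual ascent for LP: min 13*x1 + 9*x2, 3*x1 + 2*x2 = 8, 0 <= x_i <= 4
Step 1: y^k = 0.0, reduced costs: (13.0, 9.0)
  x^k = (0.0, 0.0), subgradient = b - a^T x = 8.0
  y^{k+1} = 0.0 + 0.2*8.0 = 1.6
Step 2: y^k = 1.6, reduced costs: (8.2, 5.8)
  x^k = (0.0, 0.0), subgradient = b - a^T x = 8.0
  y^{k+1} = 1.6 + 0.2*8.0 = 3.2
Step 3: y^k = 3.2, reduced costs: (3.4, 2.6)
  x^k = (0.0, 0.0), subgradient = b - a^T x = 8.0
  y^{k+1} = 3.2 + 0.2*8.0 = 4.8
Dual objective at y_3 = 4.8: reduced costs (-1.4, -0.6), box minimizer x = (4.0, 4.0)
g(y_3) = b*y + (c1 - a1*y)*x1 + (c2 - a2*y)*x2 = 8*4.8 + (-1.4)*4.0 + (-0.6)*4.0 = 38.4 - 5.6 - 2.4 = 30.4


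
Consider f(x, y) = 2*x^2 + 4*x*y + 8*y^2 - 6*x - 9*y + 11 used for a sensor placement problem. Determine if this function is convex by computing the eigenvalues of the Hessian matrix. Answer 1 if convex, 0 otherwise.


The Hessian of f(x,y) = 2*x^2 + 4*x*y + 8*y^2 - 6*x - 9*y + 11 is:
H = [[4, 4], [4, 16]]
Trace = 4 + 16 = 20
Determinant = 4*16 - (4)^2 = 48
Discriminant = (20)^2 - 4*48 = 208.0
Eigenvalues: lambda_1 = 2.7889, lambda_2 = 17.2111
The function is convex.

1


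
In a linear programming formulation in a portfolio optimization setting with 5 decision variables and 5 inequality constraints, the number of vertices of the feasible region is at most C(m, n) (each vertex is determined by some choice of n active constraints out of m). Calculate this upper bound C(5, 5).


Each vertex corresponds to some choice of n active constraints out of m, so the number of vertices is at most C(m, n) = m! / (n!(m-n)!).
m = 5, n = 5
Numerator: 5 * 4 * 3 * 2 * 1
Denominator: 5! = 120
C(5, 5) = 1


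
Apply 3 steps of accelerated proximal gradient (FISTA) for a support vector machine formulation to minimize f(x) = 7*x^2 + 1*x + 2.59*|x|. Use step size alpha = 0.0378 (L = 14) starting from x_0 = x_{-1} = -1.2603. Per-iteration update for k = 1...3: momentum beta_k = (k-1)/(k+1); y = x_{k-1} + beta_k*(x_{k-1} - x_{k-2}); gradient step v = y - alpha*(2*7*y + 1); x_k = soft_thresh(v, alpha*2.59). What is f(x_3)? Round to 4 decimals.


FISTA on f(x) = 7*x^2 + 1*x + 2.59*|x|
L = 14, alpha = 0.0378
Iteration 1: beta = 0.0, y = -1.2603 + 0.0*(-1.2603 + 1.2603) = -1.2603
  grad(y) = -16.6442, v = y - alpha*grad = -0.6311
  prox(v) = soft_thresh(-0.6311, 0.0979) = -0.5332
Iteration 2: beta = 0.3333, y = -0.5332 + 0.3333*(-0.5332 + 1.2603) = -0.2909
  grad(y) = -3.0725, v = y - alpha*grad = -0.1748
  prox(v) = soft_thresh(-0.1748, 0.0979) = -0.0769
Iteration 3: beta = 0.5, y = -0.0769 + 0.5*(-0.0769 + 0.5332) = 0.1513
  grad(y) = 3.1188, v = y - alpha*grad = 0.0335
  prox(v) = soft_thresh(0.0335, 0.0979) = 0.0
f(x_3) = 7*0.0^2 + 1*0.0 + 2.59*|0.0| = 0.0


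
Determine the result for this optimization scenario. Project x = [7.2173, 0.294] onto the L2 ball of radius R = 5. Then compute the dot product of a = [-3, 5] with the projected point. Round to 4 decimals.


Step 1: Compute ||x|| (intermediates to 6 decimals).
||x|| = sqrt(7.2173^2 + 0.294^2) = 7.223286
Step 2: Project.
Since ||x|| > R, scale = R/||x|| = 5/7.223286 = 0.692206, proj(x) = scale * x
proj(x) = [4.995858, 0.203509]
Step 3: Dot product.
a^T * proj(x) = -3*4.995858 + 5*0.203509 = -13.97


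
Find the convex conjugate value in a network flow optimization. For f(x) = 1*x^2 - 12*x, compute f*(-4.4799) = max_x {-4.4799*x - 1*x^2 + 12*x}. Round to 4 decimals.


f*(y) = sup_x {y*x - a*x^2 - b*x} = sup_x {(y-b)*x - a*x^2}
FOC: (y - b) - 2a*x = 0 => x* = (y - b)/(2a)
x* = (-4.4799 + 12)/(2*1) = 3.7601
f*(-4.4799) = (y-b)^2/(4a) = (-4.4799 + 12)^2/(4*1)
= 56.5519/4 = 14.138


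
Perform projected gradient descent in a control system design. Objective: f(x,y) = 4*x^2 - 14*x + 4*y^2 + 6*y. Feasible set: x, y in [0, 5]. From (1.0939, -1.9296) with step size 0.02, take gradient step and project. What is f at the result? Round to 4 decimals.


Step 1: Compute gradient at (1.0939, -1.9296).
grad_x = 2*4*1.0939 - 14 = -5.2488
grad_y = 2*4*-1.9296 + 6 = -9.4368
Step 2: Gradient step.
x_raw = 1.0939 - 0.02*-5.2488 = 1.1989
y_raw = -1.9296 - 0.02*-9.4368 = -1.7409
Step 3: Project onto [0, 5].
x_proj = clip(1.1989) = 1.1989
y_proj = clip(-1.7409) = 0.0
Step 4: Evaluate f.
f(1.1989, 0.0) = -11.035


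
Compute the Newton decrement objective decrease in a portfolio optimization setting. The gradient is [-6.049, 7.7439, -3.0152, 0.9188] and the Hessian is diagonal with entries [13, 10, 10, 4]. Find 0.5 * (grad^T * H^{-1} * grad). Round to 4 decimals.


Step 1: H is diagonal, so H^(-1) * g = [-0.4653, 0.7744, -0.3015, 0.2297].
Step 2: g^T H^(-1) g = sum_i g_i^2 / H_ii
  = (-6.049)^2/13 + (7.7439)^2/10 + (-3.0152)^2/10 + (0.9188)^2/4
  = 2.8146 + 5.9968 + 0.9091 + 0.211 = 9.9316
Step 3: Objective decrease = 0.5 * g^T H^(-1) g = 4.9658


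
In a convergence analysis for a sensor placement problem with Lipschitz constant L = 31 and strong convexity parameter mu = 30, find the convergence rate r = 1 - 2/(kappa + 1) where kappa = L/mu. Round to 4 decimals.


Step 1: Compute the condition number.
kappa = L/mu = 31/30 = 1.0333
Step 2: Compute the convergence rate.
r = 1 - 2/(kappa + 1) = 1 - 2*mu/(L + mu) = (L - mu)/(L + mu) = 1/61 = 0.0164


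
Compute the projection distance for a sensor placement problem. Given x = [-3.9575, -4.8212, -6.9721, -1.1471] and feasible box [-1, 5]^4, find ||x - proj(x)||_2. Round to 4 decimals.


Project each component onto [-1, 5].
clip(-3.9575) = -1.0, clip(-4.8212) = -1.0, clip(-6.9721) = -1.0, clip(-1.1471) = -1.0
Projection = [-1.0, -1.0, -1.0, -1.0]
Squared diffs: [8.7468, 14.6016, 35.666, 0.0216]
Distance = sqrt(59.036) = 7.6835


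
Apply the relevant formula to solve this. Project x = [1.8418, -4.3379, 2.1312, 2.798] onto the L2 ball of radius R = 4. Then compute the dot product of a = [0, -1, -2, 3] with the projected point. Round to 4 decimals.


Step 1: Compute ||x|| (intermediates to 6 decimals).
||x|| = sqrt(1.8418^2 + (-4.3379)^2 + 2.1312^2 + 2.798^2) = 5.880512
Step 2: Project.
Since ||x|| > R, scale = R/||x|| = 4/5.880512 = 0.680213, proj(x) = scale * x
proj(x) = [1.252816, -2.950696, 1.44967, 1.903236]
Step 3: Dot product.
a^T * proj(x) = 0*1.252816 - 1*(-2.950696) - 2*1.44967 + 3*1.903236 = 5.7611


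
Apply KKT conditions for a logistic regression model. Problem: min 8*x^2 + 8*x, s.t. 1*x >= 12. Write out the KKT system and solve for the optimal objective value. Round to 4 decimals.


Step 1: Try lambda = 0 (constraint inactive).
x_unc = -8/(2*8) = -0.5
Check: 1*-0.5 = -0.5 < 12 -- violated!
Step 2: Constraint must be active: 1*x = 12
x* = 12/1 = 12.0
lambda = (2*8*12.0 + 8)/1 = 200.0
Step 3: Compute optimal value.
f(x*) = 8*12.0^2 + 8*12.0 = 1248.0


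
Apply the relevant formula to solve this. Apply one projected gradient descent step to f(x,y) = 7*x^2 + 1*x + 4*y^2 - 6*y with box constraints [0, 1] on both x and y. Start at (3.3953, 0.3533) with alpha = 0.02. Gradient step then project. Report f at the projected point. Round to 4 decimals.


Step 1: Compute gradient at (3.3953, 0.3533).
grad_x = 2*7*3.3953 + 1 = 48.5342
grad_y = 2*4*0.3533 - 6 = -3.1736
Step 2: Gradient step.
x_raw = 3.3953 - 0.02*48.5342 = 2.4246
y_raw = 0.3533 - 0.02*-3.1736 = 0.4168
Step 3: Project onto [0, 1].
x_proj = clip(2.4246) = 1.0
y_proj = clip(0.4168) = 0.4168
Step 4: Evaluate f.
f(1.0, 0.4168) = 6.1942


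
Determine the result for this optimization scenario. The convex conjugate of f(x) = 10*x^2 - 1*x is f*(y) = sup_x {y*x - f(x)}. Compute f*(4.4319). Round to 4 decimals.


f*(y) = sup_x {y*x - a*x^2 - b*x} = sup_x {(y-b)*x - a*x^2}
FOC: (y - b) - 2a*x = 0 => x* = (y - b)/(2a)
x* = (4.4319 + 1)/(2*10) = 0.2716
f*(4.4319) = (y-b)^2/(4a) = (4.4319 + 1)^2/(4*10)
= 29.5055/40 = 0.7376


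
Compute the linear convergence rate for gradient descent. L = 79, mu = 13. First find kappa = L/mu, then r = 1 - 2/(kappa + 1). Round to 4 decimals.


Step 1: Compute the condition number.
kappa = L/mu = 79/13 = 6.0769
Step 2: Compute the convergence rate.
r = 1 - 2/(kappa + 1) = 1 - 2*mu/(L + mu) = (L - mu)/(L + mu) = 66/92 = 0.7174


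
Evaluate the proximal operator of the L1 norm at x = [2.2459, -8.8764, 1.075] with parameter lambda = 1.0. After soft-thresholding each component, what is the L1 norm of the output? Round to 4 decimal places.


Soft-thresholding with lambda = 1.0:
prox(2.2459) = sign(2.2459)*max(|2.2459| - 1.0, 0) = 1.2459
prox(-8.8764) = sign(-8.8764)*max(|-8.8764| - 1.0, 0) = -7.8764
prox(1.075) = sign(1.075)*max(|1.075| - 1.0, 0) = 0.075
prox(x) = [1.2459, -7.8764, 0.075]
||prox(x)||_1 = 1.2459 + 7.8764 + 0.075 = 9.1973


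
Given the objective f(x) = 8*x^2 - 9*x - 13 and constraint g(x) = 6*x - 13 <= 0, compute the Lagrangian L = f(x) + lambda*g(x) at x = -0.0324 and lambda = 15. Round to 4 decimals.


Step 1: Evaluate f(x).
f(-0.0324) = 8*(-0.0324)^2 - 9*(-0.0324) - 13 = -12.7
Step 2: Evaluate g(x).
g(-0.0324) = 6*-0.0324 - 13 = -13.1944
Step 3: Compute Lagrangian.
L = -12.7 + 15*-13.1944 = -210.616


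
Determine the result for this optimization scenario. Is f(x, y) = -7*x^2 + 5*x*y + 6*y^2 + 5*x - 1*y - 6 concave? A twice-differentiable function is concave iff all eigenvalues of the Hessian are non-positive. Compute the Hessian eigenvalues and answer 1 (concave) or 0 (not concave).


The Hessian of f(x,y) = -7*x^2 + 5*x*y + 6*y^2 + 5*x - 1*y - 6 is:
H = [[-14, 5], [5, 12]]
Trace = -14 + 12 = -2
Determinant = -14*12 - (5)^2 = -193
Discriminant = (-2)^2 - 4*-193 = 776.0
Eigenvalues: lambda_1 = -14.9284, lambda_2 = 12.9284
The function is not concave.

0


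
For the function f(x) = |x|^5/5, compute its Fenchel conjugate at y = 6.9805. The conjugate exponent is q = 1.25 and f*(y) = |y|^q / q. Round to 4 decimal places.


The conjugate exponent q satisfies 1/p + 1/q = 1.
p = 5, so q = 5/(5 - 1) = 1.25
|y|^q = 6.9805^1.25 = 11.3464
f*(6.9805) = 11.3464 / 1.25 = 9.0771


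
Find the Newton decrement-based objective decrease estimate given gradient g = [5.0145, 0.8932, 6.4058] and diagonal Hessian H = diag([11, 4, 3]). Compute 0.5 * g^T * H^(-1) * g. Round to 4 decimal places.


Step 1: H is diagonal, so H^(-1) * g = [0.4559, 0.2233, 2.1353].
Step 2: g^T H^(-1) g = sum_i g_i^2 / H_ii
  = (5.0145)^2/11 + (0.8932)^2/4 + (6.4058)^2/3
  = 2.2859 + 0.1995 + 13.6781 = 16.1635
Step 3: Objective decrease = 0.5 * g^T H^(-1) g = 8.0817


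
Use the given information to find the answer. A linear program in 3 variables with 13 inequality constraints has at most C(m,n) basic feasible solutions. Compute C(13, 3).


Each vertex corresponds to some choice of n active constraints out of m, so the number of vertices is at most C(m, n) = m! / (n!(m-n)!).
m = 13, n = 3
Numerator: 13 * 12 * 11
Denominator: 3! = 6
C(13, 3) = 286


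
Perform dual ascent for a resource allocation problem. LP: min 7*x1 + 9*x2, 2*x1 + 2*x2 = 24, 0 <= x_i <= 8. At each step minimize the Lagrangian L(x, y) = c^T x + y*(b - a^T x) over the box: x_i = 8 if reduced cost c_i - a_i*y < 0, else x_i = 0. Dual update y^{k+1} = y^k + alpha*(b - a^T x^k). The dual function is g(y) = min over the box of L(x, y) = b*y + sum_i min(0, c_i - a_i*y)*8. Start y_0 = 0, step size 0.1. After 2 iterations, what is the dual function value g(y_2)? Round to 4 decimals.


Dual ascent for LP: min 7*x1 + 9*x2, 2*x1 + 2*x2 = 24, 0 <= x_i <= 8
Step 1: y^k = 0.0, reduced costs: (7.0, 9.0)
  x^k = (0.0, 0.0), subgradient = b - a^T x = 24.0
  y^{k+1} = 0.0 + 0.1*24.0 = 2.4
Step 2: y^k = 2.4, reduced costs: (2.2, 4.2)
  x^k = (0.0, 0.0), subgradient = b - a^T x = 24.0
  y^{k+1} = 2.4 + 0.1*24.0 = 4.8
Dual objective at y_2 = 4.8: reduced costs (-2.6, -0.6), box minimizer x = (8.0, 8.0)
g(y_2) = b*y + (c1 - a1*y)*x1 + (c2 - a2*y)*x2 = 24*4.8 + (-2.6)*8.0 + (-0.6)*8.0 = 115.2 - 20.8 - 4.8 = 89.6


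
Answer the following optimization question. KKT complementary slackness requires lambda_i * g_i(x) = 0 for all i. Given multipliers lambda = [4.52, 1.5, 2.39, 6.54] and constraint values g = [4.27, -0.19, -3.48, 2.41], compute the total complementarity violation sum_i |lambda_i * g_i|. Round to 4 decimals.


KKT complementary slackness check:
lambda_1 * g_1 = 4.52 * 4.27 = 19.3004
lambda_2 * g_2 = 1.5 * -0.19 = -0.285
lambda_3 * g_3 = 2.39 * -3.48 = -8.3172
lambda_4 * g_4 = 6.54 * 2.41 = 15.7614
Total violation = 19.3004 + 0.285 + 8.3172 + 15.7614 = 43.664


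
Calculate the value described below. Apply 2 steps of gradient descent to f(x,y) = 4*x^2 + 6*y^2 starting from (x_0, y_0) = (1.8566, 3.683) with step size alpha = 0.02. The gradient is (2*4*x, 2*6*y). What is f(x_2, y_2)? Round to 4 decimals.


Gradient descent on f(x,y) = 4*x^2 + 6*y^2.
Starting point: (1.8566, 3.683), alpha = 0.02
Step 1: grad_x = 2*4*1.8566 = 14.8528, grad_y = 2*6*3.683 = 44.196
  x_1 = 1.8566 - 0.02*14.8528 = 1.5595
  y_1 = 3.683 - 0.02*44.196 = 2.7991
Step 2: grad_x = 2*4*1.5595 = 12.4764, grad_y = 2*6*2.7991 = 33.589
  x_2 = 1.5595 - 0.02*12.4764 = 1.31
  y_2 = 2.7991 - 0.02*33.589 = 2.1273
f(1.31, 2.1273) = 4*1.31^2 + 6*2.1273^2 = 34.017
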